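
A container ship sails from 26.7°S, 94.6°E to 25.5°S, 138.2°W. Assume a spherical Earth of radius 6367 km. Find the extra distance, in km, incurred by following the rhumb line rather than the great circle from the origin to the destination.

792 km

Great circle: cos σ = sin φ₁ sin φ₂ + cos φ₁ cos φ₂ cos Δλ,  σ = 1.8693 rad → d_gc = 11901.8 km
Rhumb line: Δψ = +0.0233, q = Δφ/Δψ = 0.8980, d_rh = R√(Δφ²+q²Δλ²) = 12694.1 km
Excess = 12694.1 − 11901.8 = 792.3 ≈ 792 km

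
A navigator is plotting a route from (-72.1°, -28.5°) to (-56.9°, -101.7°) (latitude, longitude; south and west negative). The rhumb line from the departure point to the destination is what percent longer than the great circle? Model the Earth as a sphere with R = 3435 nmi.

Great circle: σ = 0.5630 rad → d_gc = Rσ = 1933.7 nmi
Rhumb: Δφ = +0.2653, Δλ = -1.2776, Δψ = +0.6349, q = Δφ/Δψ = 0.4178 → d_rh = R√(Δφ²+q²Δλ²) = 2047.6 nmi
Excess = (2047.6 − 1933.7) / 1933.7 = 113.9 / 1933.7 = 5.89% ≈ 5.9%

5.9%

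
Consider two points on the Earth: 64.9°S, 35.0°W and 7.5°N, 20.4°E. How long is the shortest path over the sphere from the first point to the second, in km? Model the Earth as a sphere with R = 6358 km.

9218 km

Haversine: a = sin²(Δφ/2)+cos φ₁ cos φ₂ sin²(Δλ/2) = 0.43969;  σ = 2·atan2(√a,√(1−a))
σ = 83.072° → d = Rσ = 6358·1.44988 = 9218 km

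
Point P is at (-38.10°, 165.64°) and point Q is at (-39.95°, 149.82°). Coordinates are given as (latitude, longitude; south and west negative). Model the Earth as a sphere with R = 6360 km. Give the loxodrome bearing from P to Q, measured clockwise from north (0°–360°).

261.4°

Δψ = ln[tan(π/4+φ₂/2)/tan(π/4+φ₁/2)] = -0.0416
Δλ = -0.2761 rad (taken the short way round)
course = atan2(Δλ, Δψ) = 261.44°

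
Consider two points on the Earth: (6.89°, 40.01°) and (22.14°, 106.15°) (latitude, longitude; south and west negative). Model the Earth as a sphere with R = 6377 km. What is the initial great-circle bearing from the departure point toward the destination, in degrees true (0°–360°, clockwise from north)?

N = sin Δλ·cos φ₂ = +0.8471;  D = cos φ₁ sin φ₂ − sin φ₁ cos φ₂ cos Δλ = +0.3292
initial course = atan2(N, D) = 68.76°

68.8°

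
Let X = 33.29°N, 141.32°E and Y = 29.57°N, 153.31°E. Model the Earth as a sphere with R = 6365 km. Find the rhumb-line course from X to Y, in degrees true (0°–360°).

110.0°

Δψ = ln[tan(π/4+φ₂/2)/tan(π/4+φ₁/2)] = -0.0761
Δλ = +0.2093 rad (taken the short way round)
course = atan2(Δλ, Δψ) = 109.99°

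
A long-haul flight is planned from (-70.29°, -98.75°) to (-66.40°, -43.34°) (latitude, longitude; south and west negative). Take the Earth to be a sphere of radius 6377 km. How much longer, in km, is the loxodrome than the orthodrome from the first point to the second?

Great circle: cos σ = sin φ₁ sin φ₂ + cos φ₁ cos φ₂ cos Δλ,  σ = 0.3501 rad → d_gc = 2232.8 km
Rhumb line: Δψ = +0.1845, q = Δφ/Δψ = 0.3680, d_rh = R√(Δφ²+q²Δλ²) = 2310.7 km
Excess = 2310.7 − 2232.8 = 77.9 ≈ 78 km

78 km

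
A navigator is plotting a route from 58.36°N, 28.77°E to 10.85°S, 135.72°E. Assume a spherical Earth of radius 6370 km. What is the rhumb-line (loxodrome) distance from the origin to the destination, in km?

Δψ = ln[tan(π/4+φ₂/2)/tan(π/4+φ₁/2)] = -1.4516;  Δφ = -1.2079 rad,  Δλ = +1.8666 rad
q = Δφ/Δψ = 0.8322
d = R·√(Δφ² + q²Δλ²) = 6370·1.96772 = 12534 km

12534 km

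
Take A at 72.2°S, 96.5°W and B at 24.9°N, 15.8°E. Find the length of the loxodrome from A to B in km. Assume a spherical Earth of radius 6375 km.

14187 km

Δψ = ln[tan(π/4+φ₂/2)/tan(π/4+φ₁/2)] = +2.3030;  Δφ = +1.6947 rad,  Δλ = +1.9600 rad
q = Δφ/Δψ = 0.7359
d = R·√(Δφ² + q²Δλ²) = 6375·2.22537 = 14187 km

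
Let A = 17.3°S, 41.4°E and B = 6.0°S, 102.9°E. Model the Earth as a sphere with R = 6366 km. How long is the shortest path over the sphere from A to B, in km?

6782 km

cos σ = sin φ₁ sin φ₂ + cos φ₁ cos φ₂ cos Δλ
      = sin(-17.30°)sin(-6.00°) + cos(-17.30°)cos(-6.00°)cos(61.50°) = 0.4842
σ = 61.042° → d = Rσ = 6366·1.06539 = 6782 km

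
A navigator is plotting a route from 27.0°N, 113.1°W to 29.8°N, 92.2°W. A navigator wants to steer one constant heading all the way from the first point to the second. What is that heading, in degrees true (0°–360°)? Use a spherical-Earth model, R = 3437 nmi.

Δψ = ln[tan(π/4+φ₂/2)/tan(π/4+φ₁/2)] = +0.0556
Δλ = +0.3648 rad (taken the short way round)
course = atan2(Δλ, Δψ) = 81.34°

81.3°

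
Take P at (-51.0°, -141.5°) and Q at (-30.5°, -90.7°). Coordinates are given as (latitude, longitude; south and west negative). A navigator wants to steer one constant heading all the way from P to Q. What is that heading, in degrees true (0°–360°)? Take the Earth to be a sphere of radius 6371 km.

61.6°

Δψ = ln[tan(π/4+φ₂/2)/tan(π/4+φ₁/2)] = +0.4787
Δλ = +0.8866 rad (taken the short way round)
course = atan2(Δλ, Δψ) = 61.63°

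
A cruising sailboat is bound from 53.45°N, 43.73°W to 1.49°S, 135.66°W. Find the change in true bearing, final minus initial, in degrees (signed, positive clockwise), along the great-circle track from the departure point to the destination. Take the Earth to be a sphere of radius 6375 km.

-54.1°

At departure: θ₁ = atan2(sin Δλ cos φ₂, cos φ₁ sin φ₂ − sin φ₁ cos φ₂ cos Δλ) = 270.66°
At arrival: θ₂ = atan2(sin Δλ cos φ₁, −cos φ₂ sin φ₁ + sin φ₂ cos φ₁ cos Δλ) = 216.56°
Δθ = θ₂ − θ₁ = -54.1°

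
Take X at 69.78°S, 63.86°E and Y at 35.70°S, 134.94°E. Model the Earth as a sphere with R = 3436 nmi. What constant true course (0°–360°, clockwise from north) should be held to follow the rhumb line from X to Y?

Meridional parts: M(φ₁)=-1.7242, M(φ₂)=-0.6678 → ΔM = +1.0564;  Δλ = +1.2406 rad
tan C = Δλ / ΔM = +1.1743 → C = 49.58°

49.6°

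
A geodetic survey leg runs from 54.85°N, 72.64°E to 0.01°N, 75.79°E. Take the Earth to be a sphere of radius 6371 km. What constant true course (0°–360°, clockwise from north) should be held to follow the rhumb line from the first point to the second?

Δψ = ln[tan(π/4+φ₂/2)/tan(π/4+φ₁/2)] = -1.1495
Δλ = +0.0550 rad (taken the short way round)
course = atan2(Δλ, Δψ) = 177.26°

177.3°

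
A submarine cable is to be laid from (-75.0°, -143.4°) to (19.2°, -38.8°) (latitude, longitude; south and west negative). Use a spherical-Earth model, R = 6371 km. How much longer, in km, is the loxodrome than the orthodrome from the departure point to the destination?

Great circle: cos σ = sin φ₁ sin φ₂ + cos φ₁ cos φ₂ cos Δλ,  σ = 1.9598 rad → d_gc = 12485.9 km
Rhumb line: Δψ = +2.3691, q = Δφ/Δψ = 0.6940, d_rh = R√(Δφ²+q²Δλ²) = 13223.7 km
Excess = 13223.7 − 12485.9 = 737.8 ≈ 738 km

738 km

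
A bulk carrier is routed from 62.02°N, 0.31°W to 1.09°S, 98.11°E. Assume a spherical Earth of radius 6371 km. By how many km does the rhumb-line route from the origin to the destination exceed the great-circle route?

513 km

Great circle: cos σ = sin φ₁ sin φ₂ + cos φ₁ cos φ₂ cos Δλ,  σ = 1.6564 rad → d_gc = 10552.84 km
Rhumb line: Δψ = -1.4088, q = Δφ/Δψ = 0.7819, d_rh = R√(Δφ²+q²Δλ²) = 11066.31 km
Excess = 11066.31 − 10552.84 = 513.47 ≈ 513 km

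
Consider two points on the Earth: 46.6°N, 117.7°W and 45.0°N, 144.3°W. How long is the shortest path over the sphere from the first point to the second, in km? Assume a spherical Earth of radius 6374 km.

2061 km

Haversine: a = sin²(Δφ/2)+cos φ₁ cos φ₂ sin²(Δλ/2) = 0.02591;  σ = 2·atan2(√a,√(1−a))
σ = 18.525° → d = Rσ = 6374·0.32332 = 2061 km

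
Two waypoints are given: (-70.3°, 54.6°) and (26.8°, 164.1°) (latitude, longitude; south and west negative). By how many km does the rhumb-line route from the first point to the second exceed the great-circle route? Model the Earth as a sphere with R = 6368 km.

Great circle: cos σ = sin φ₁ sin φ₂ + cos φ₁ cos φ₂ cos Δλ,  σ = 2.1234 rad → d_gc = 13522.0 km
Rhumb line: Δψ = +2.2366, q = Δφ/Δψ = 0.7577, d_rh = R√(Δφ²+q²Δλ²) = 14195.1 km
Excess = 14195.1 − 13522.0 = 673.1 ≈ 673 km

673 km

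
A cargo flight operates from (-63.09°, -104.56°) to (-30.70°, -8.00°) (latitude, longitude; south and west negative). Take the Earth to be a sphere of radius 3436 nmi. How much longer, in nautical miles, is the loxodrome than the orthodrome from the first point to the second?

304 nmi

Great circle: cos σ = sin φ₁ sin φ₂ + cos φ₁ cos φ₂ cos Δλ,  σ = 1.1475 rad → d_gc = 3942.7 nmi
Rhumb line: Δψ = +0.8668, q = Δφ/Δψ = 0.6522, d_rh = R√(Δφ²+q²Δλ²) = 4246.9 nmi
Excess = 4246.9 − 3942.7 = 304.2 ≈ 304 nmi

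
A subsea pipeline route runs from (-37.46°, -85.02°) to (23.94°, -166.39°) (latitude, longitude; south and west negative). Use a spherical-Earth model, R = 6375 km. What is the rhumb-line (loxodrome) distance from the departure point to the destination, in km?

10933 km

Δψ = ln[tan(π/4+φ₂/2)/tan(π/4+φ₁/2)] = +1.1366;  Δφ = +1.0716 rad,  Δλ = -1.4202 rad
q = Δφ/Δψ = 0.9428
d = R·√(Δφ² + q²Δλ²) = 6375·1.71501 = 10933 km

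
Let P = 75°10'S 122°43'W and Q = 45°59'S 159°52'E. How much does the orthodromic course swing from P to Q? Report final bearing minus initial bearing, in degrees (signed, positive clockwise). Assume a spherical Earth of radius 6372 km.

At departure: θ₁ = atan2(sin Δλ cos φ₂, cos φ₁ sin φ₂ − sin φ₁ cos φ₂ cos Δλ) = 266.81°
At arrival: θ₂ = atan2(sin Δλ cos φ₁, −cos φ₂ sin φ₁ + sin φ₂ cos φ₁ cos Δλ) = 338.42°
Δθ = θ₂ − θ₁ = +71.6°

+71.6°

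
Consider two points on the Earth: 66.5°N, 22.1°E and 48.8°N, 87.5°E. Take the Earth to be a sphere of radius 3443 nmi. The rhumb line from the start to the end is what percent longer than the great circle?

Great circle: σ = 0.6446 rad → d_gc = Rσ = 2219.3 nmi
Rhumb: Δφ = -0.3089, Δλ = +1.1414, Δψ = -0.5917, q = Δφ/Δψ = 0.5221 → d_rh = R√(Δφ²+q²Δλ²) = 2311.1 nmi
Excess = (2311.1 − 2219.3) / 2219.3 = 91.8 / 2219.3 = 4.14% ≈ 4.1%

4.1%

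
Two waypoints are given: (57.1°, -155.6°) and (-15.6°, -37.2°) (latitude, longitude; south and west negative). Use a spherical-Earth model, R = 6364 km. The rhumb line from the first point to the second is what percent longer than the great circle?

4.8%

Great circle: σ = 2.0653 rad → d_gc = Rσ = 13143.8 km
Rhumb: Δφ = -1.2689, Δλ = +2.0665, Δψ = -1.4956, q = Δφ/Δψ = 0.8484 → d_rh = R√(Δφ²+q²Δλ²) = 13772.9 km
Excess = (13772.9 − 13143.8) / 13143.8 = 629.1 / 13143.8 = 4.79% ≈ 4.8%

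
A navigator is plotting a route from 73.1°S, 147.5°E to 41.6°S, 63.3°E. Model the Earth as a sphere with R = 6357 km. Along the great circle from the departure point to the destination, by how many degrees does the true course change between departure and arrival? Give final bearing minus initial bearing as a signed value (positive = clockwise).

At departure: θ₁ = atan2(sin Δλ cos φ₂, cos φ₁ sin φ₂ − sin φ₁ cos φ₂ cos Δλ) = 260.78°
At arrival: θ₂ = atan2(sin Δλ cos φ₁, −cos φ₂ sin φ₁ + sin φ₂ cos φ₁ cos Δλ) = 337.44°
Δθ = θ₂ − θ₁ = +76.7°

+76.7°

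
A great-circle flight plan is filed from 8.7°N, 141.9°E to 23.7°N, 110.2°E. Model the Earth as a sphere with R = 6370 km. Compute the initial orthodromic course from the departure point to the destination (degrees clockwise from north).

300.2°

N = sin Δλ·cos φ₂ = -0.4812;  D = cos φ₁ sin φ₂ − sin φ₁ cos φ₂ cos Δλ = +0.2795
initial course = atan2(N, D) = 300.15°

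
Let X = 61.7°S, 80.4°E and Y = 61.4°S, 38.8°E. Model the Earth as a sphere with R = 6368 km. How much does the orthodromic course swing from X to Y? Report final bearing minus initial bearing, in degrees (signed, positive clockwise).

+36.9°

Initial bearing θ₁ = atan2(sin Δλ cos φ₂, cos φ₁ sin φ₂ − sin φ₁ cos φ₂ cos Δλ) = 252.36°
Final bearing θ₂ = (initial bearing from the destination back to the start) + 180° = 289.30°
Δθ = θ₂ − θ₁ = +36.9°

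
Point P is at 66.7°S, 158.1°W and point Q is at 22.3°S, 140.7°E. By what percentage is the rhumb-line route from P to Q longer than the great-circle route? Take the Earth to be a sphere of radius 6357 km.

Great circle: σ = 1.0183 rad → d_gc = Rσ = 6473.3 km
Rhumb: Δφ = +0.7749, Δλ = -1.0681, Δψ = +1.1796, q = Δφ/Δψ = 0.6570 → d_rh = R√(Δφ²+q²Δλ²) = 6645.8 km
Excess = (6645.8 − 6473.3) / 6473.3 = 172.5 / 6473.3 = 2.66% ≈ 2.7%

2.7%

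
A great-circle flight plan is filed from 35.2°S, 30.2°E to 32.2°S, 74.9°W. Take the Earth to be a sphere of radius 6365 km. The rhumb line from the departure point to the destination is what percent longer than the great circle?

5.8%

Great circle: σ = 1.4434 rad → d_gc = Rσ = 9187.3 km
Rhumb: Δφ = +0.0524, Δλ = -1.8343, Δψ = +0.0629, q = Δφ/Δψ = 0.8318 → d_rh = R√(Δφ²+q²Δλ²) = 9717.2 km
Excess = (9717.2 − 9187.3) / 9187.3 = 529.9 / 9187.3 = 5.77% ≈ 5.8%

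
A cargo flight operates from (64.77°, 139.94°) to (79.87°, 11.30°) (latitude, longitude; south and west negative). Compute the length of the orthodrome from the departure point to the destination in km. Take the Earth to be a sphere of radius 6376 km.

3613 km

cos σ = sin φ₁ sin φ₂ + cos φ₁ cos φ₂ cos Δλ
      = sin(64.77°)sin(79.87°) + cos(64.77°)cos(79.87°)cos(-128.64°) = 0.8437
σ = 32.468° → d = Rσ = 6376·0.56668 = 3613 km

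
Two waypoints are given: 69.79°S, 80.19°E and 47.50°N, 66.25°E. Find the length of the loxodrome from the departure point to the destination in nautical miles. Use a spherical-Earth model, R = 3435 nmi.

Rhumb course C = atan2(Δλ, Δψ) with Δψ = ln[tan(π/4+φ₂/2)/tan(π/4+φ₁/2)] = +2.6692, Δλ = -0.2433 → C = 354.79°
d = R·|Δφ| / |cos C| = 3435·2.04710 / 0.99587 = 7061 nmi

7061 nmi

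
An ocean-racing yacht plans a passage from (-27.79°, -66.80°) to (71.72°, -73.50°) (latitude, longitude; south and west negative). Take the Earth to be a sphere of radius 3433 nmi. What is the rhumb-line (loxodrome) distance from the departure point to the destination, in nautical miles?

5970 nmi

Δψ = ln[tan(π/4+φ₂/2)/tan(π/4+φ₁/2)] = +2.3323;  Δφ = +1.7368 rad,  Δλ = -0.1169 rad
q = Δφ/Δψ = 0.7447
d = R·√(Δφ² + q²Δλ²) = 3433·1.73896 = 5970 nmi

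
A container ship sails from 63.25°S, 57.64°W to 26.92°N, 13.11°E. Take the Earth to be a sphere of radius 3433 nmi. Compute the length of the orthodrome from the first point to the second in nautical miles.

6338 nmi

Haversine: a = sin²(Δφ/2)+cos φ₁ cos φ₂ sin²(Δλ/2) = 0.63599;  σ = 2·atan2(√a,√(1−a))
σ = 105.782° → d = Rσ = 3433·1.84625 = 6338 nmi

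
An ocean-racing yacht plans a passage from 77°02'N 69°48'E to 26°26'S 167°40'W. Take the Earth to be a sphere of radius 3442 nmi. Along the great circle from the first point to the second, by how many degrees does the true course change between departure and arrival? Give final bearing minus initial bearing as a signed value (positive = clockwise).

+103.1°

At departure: θ₁ = atan2(sin Δλ cos φ₂, cos φ₁ sin φ₂ − sin φ₁ cos φ₂ cos Δλ) = 63.93°
At arrival: θ₂ = atan2(sin Δλ cos φ₁, −cos φ₂ sin φ₁ + sin φ₂ cos φ₁ cos Δλ) = 166.99°
Δθ = θ₂ − θ₁ = +103.1°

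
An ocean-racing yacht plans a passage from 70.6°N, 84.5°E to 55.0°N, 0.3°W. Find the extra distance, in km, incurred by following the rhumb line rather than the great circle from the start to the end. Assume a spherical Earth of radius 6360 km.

332 km

Great circle: cos σ = sin φ₁ sin φ₂ + cos φ₁ cos φ₂ cos Δλ,  σ = 0.6601 rad → d_gc = 4198.5 km
Rhumb line: Δψ = -0.6122, q = Δφ/Δψ = 0.4447, d_rh = R√(Δφ²+q²Δλ²) = 4530.1 km
Excess = 4530.1 − 4198.5 = 331.6 ≈ 332 km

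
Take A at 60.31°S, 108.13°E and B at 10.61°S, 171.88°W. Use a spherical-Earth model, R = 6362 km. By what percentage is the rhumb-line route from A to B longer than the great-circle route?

Great circle: σ = 1.3237 rad → d_gc = Rσ = 8421.5 km
Rhumb: Δφ = +0.8674, Δλ = +1.3961, Δψ = +1.1416, q = Δφ/Δψ = 0.7598 → d_rh = R√(Δφ²+q²Δλ²) = 8717.9 km
Excess = (8717.9 − 8421.5) / 8421.5 = 296.4 / 8421.5 = 3.52% ≈ 3.5%

3.5%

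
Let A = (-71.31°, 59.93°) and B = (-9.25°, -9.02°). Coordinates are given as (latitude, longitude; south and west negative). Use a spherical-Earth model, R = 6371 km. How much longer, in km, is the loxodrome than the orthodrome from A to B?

262 km

Great circle: cos σ = sin φ₁ sin φ₂ + cos φ₁ cos φ₂ cos Δλ,  σ = 1.3017 rad → d_gc = 8293.1 km
Rhumb line: Δψ = +1.6423, q = Δφ/Δψ = 0.6595, d_rh = R√(Δφ²+q²Δλ²) = 8555.1 km
Excess = 8555.1 − 8293.1 = 262.0 ≈ 262 km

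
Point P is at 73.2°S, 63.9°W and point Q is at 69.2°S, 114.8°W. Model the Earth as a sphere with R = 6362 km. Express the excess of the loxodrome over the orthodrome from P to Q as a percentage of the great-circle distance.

3.0%

Great circle: σ = 0.2850 rad → d_gc = Rσ = 1813.3 km
Rhumb: Δφ = +0.0698, Δλ = -0.8884, Δψ = +0.2174, q = Δφ/Δψ = 0.3211 → d_rh = R√(Δφ²+q²Δλ²) = 1868.2 km
Excess = (1868.2 − 1813.3) / 1813.3 = 54.9 / 1813.3 = 3.03% ≈ 3.0%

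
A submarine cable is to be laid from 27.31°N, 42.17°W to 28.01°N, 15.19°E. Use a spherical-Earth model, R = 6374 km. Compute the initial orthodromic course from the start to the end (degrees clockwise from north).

θ = atan2( sin Δλ·cos φ₂ ,  cos φ₁ sin φ₂ − sin φ₁ cos φ₂ cos Δλ )
  = atan2(+0.7434, +0.1988) = 75.03°

75.0°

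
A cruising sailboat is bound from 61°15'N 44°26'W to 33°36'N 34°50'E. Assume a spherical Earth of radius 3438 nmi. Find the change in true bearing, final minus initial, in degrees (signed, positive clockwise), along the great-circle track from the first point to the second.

At departure: θ₁ = atan2(sin Δλ cos φ₂, cos φ₁ sin φ₂ − sin φ₁ cos φ₂ cos Δλ) = 80.96°
At arrival: θ₂ = atan2(sin Δλ cos φ₁, −cos φ₂ sin φ₁ + sin φ₂ cos φ₁ cos Δλ) = 145.23°
Δθ = θ₂ − θ₁ = +64.3°

+64.3°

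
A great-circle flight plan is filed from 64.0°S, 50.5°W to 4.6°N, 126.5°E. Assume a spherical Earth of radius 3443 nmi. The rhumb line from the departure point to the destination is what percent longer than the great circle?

27.1%

Great circle: σ = 2.1042 rad → d_gc = Rσ = 7244.7 nmi
Rhumb: Δφ = +1.1973, Δλ = +3.0892, Δψ = +1.5463, q = Δφ/Δψ = 0.7743 → d_rh = R√(Δφ²+q²Δλ²) = 9209.8 nmi
Excess = (9209.8 − 7244.7) / 7244.7 = 1965.1 / 7244.7 = 27.12% ≈ 27.1%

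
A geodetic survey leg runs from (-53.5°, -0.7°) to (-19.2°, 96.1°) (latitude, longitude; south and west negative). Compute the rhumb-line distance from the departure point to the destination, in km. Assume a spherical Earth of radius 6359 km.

Δψ = ln[tan(π/4+φ₂/2)/tan(π/4+φ₁/2)] = +0.7679;  Δφ = +0.5986 rad,  Δλ = +1.6895 rad
q = Δφ/Δψ = 0.7796
d = R·√(Δφ² + q²Δλ²) = 6359·1.44683 = 9200 km

9200 km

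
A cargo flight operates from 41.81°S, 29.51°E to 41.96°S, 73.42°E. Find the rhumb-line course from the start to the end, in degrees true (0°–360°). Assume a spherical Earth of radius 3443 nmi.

Meridional parts: M(φ₁)=-0.8047, M(φ₂)=-0.8082 → ΔM = -0.0035;  Δλ = +0.7664 rad
tan C = Δλ / ΔM = -217.9358 → C = 90.26°

90.3°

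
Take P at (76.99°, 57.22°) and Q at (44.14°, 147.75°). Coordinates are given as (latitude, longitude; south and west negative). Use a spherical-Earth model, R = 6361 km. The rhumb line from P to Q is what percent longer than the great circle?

Great circle: σ = 0.8271 rad → d_gc = Rσ = 5260.9 km
Rhumb: Δφ = -0.5733, Δλ = +1.5800, Δψ = -1.3110, q = Δφ/Δψ = 0.4373 → d_rh = R√(Δφ²+q²Δλ²) = 5711.4 km
Excess = (5711.4 − 5260.9) / 5260.9 = 450.5 / 5260.9 = 8.56% ≈ 8.6%

8.6%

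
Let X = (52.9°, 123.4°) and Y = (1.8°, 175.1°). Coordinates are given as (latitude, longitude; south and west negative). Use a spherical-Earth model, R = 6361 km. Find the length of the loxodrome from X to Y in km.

7449 km

Rhumb course C = atan2(Δλ, Δψ) with Δψ = ln[tan(π/4+φ₂/2)/tan(π/4+φ₁/2)] = -1.0605, Δλ = +0.9023 → C = 139.61°
d = R·|Δφ| / |cos C| = 6361·0.89186 / 0.76162 = 7449 km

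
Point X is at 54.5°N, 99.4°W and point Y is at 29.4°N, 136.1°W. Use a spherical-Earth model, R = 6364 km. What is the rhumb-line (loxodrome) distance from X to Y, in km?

4071 km

Rhumb course C = atan2(Δλ, Δψ) with Δψ = ln[tan(π/4+φ₂/2)/tan(π/4+φ₁/2)] = -0.6019, Δλ = -0.6405 → C = 226.78°
d = R·|Δφ| / |cos C| = 6364·0.43808 / 0.68476 = 4071 km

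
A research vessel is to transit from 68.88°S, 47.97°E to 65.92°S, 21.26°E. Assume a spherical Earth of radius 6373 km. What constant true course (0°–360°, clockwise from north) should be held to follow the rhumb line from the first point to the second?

286.1°

Meridional parts: M(φ₁)=-1.6797, M(φ₂)=-1.5451 → ΔM = +0.1346;  Δλ = -0.4662 rad
tan C = Δλ / ΔM = -3.4629 → C = 286.11°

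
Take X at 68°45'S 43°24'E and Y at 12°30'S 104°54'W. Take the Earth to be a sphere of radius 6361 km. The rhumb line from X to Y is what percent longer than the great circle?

Great circle: σ = 1.6703 rad → d_gc = Rσ = 10624.7 km
Rhumb: Δφ = +0.9817, Δλ = -2.5883, Δψ = +1.4535, q = Δφ/Δψ = 0.6754 → d_rh = R√(Δφ²+q²Δλ²) = 12753.8 km
Excess = (12753.8 − 10624.7) / 10624.7 = 2129.1 / 10624.7 = 20.04% ≈ 20.0%

20.0%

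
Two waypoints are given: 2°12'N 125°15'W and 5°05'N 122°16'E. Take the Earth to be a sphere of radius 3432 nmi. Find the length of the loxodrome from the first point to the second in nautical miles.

Δψ = ln[tan(π/4+φ₂/2)/tan(π/4+φ₁/2)] = +0.0504;  Δφ = +0.0503 rad,  Δλ = -1.9632 rad
q = Δφ/Δψ = 0.9979
d = R·√(Δφ² + q²Δλ²) = 3432·1.95968 = 6726 nmi

6726 nmi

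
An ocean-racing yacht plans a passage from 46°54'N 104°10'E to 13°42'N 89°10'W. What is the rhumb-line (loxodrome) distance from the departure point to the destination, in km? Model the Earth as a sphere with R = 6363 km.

16027 km

Rhumb course C = atan2(Δλ, Δψ) with Δψ = ln[tan(π/4+φ₂/2)/tan(π/4+φ₁/2)] = -0.6877, Δλ = +2.9089 → C = 103.30°
d = R·|Δφ| / |cos C| = 6363·0.57945 / 0.23006 = 16027 km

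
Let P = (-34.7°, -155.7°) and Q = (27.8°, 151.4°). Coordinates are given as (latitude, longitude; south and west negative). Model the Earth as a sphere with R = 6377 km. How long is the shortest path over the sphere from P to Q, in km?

8907 km

cos σ = sin φ₁ sin φ₂ + cos φ₁ cos φ₂ cos Δλ
      = sin(-34.70°)sin(27.80°) + cos(-34.70°)cos(27.80°)cos(-52.90°) = 0.1732
σ = 80.027° → d = Rσ = 6377·1.39674 = 8907 km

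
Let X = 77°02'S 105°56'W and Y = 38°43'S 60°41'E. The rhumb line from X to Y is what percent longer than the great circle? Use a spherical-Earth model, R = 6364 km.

Great circle: σ = 1.1161 rad → d_gc = Rσ = 7102.8 km
Rhumb: Δφ = +0.6688, Δλ = +2.9080, Δψ = +1.4408, q = Δφ/Δψ = 0.4642 → d_rh = R√(Δφ²+q²Δλ²) = 9586.6 km
Excess = (9586.6 − 7102.8) / 7102.8 = 2483.8 / 7102.8 = 34.97% ≈ 35.0%

35.0%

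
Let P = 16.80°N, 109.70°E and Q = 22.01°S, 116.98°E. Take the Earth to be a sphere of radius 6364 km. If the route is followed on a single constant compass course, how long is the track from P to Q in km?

4383 km

Δψ = ln[tan(π/4+φ₂/2)/tan(π/4+φ₁/2)] = -0.6915;  Δφ = -0.6774 rad,  Δλ = +0.1271 rad
q = Δφ/Δψ = 0.9796
d = R·√(Δφ² + q²Δλ²) = 6364·0.68870 = 4383 km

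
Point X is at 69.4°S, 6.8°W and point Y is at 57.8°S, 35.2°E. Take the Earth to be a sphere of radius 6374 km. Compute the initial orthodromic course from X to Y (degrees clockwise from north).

78.4°

N = sin Δλ·cos φ₂ = +0.3566;  D = cos φ₁ sin φ₂ − sin φ₁ cos φ₂ cos Δλ = +0.0730
initial course = atan2(N, D) = 78.44°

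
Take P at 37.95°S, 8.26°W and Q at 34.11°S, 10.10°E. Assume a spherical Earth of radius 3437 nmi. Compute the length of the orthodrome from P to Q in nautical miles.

Haversine: a = sin²(Δφ/2)+cos φ₁ cos φ₂ sin²(Δλ/2) = 0.01774;  σ = 2·atan2(√a,√(1−a))
σ = 15.308° → d = Rσ = 3437·0.26718 = 918 nmi

918 nmi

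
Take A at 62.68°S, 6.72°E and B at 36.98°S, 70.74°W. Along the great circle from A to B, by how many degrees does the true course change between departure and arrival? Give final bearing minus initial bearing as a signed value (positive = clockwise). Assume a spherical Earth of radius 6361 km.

+64.3°

At departure: θ₁ = atan2(sin Δλ cos φ₂, cos φ₁ sin φ₂ − sin φ₁ cos φ₂ cos Δλ) = 261.11°
At arrival: θ₂ = atan2(sin Δλ cos φ₁, −cos φ₂ sin φ₁ + sin φ₂ cos φ₁ cos Δλ) = 325.42°
Δθ = θ₂ − θ₁ = +64.3°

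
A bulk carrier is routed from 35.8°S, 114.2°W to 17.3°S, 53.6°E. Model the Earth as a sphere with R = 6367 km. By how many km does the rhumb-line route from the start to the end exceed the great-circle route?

Great circle: cos σ = sin φ₁ sin φ₂ + cos φ₁ cos φ₂ cos Δλ,  σ = 2.1931 rad → d_gc = 13963.6 km
Rhumb line: Δψ = +0.3633, q = Δφ/Δψ = 0.8887, d_rh = R√(Δφ²+q²Δλ²) = 16698.2 km
Excess = 16698.2 − 13963.6 = 2734.6 ≈ 2735 km

2735 km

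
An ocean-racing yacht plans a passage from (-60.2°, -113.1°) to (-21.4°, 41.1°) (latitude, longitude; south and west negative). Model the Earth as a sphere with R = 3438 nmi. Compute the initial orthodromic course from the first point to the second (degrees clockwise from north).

156.0°

θ = atan2( sin Δλ·cos φ₂ ,  cos φ₁ sin φ₂ − sin φ₁ cos φ₂ cos Δλ )
  = atan2(+0.4052, -0.9087) = 155.97°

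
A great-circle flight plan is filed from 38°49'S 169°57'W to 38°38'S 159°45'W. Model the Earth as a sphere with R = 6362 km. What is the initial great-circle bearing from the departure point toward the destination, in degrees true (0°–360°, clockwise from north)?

91.9°

θ = atan2( sin Δλ·cos φ₂ ,  cos φ₁ sin φ₂ − sin φ₁ cos φ₂ cos Δλ )
  = atan2(+0.1383, -0.0045) = 91.88°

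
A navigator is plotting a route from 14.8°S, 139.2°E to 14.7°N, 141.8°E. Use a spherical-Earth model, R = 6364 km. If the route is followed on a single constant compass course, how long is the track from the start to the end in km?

Δψ = ln[tan(π/4+φ₂/2)/tan(π/4+φ₁/2)] = +0.5207;  Δφ = +0.5149 rad,  Δλ = +0.0454 rad
q = Δφ/Δψ = 0.9889
d = R·√(Δφ² + q²Δλ²) = 6364·0.51682 = 3289 km

3289 km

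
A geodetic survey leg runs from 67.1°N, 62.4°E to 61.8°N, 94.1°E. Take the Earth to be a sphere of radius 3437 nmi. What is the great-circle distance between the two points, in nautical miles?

cos σ = sin φ₁ sin φ₂ + cos φ₁ cos φ₂ cos Δλ
      = sin(67.10°)sin(61.80°) + cos(67.10°)cos(61.80°)cos(31.70°) = 0.9683
σ = 14.467° → d = Rσ = 3437·0.25250 = 868 nmi

868 nmi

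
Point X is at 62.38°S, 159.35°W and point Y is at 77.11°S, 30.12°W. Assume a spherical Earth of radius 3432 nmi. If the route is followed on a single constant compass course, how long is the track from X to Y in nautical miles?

2707 nmi

Rhumb course C = atan2(Δλ, Δψ) with Δψ = ln[tan(π/4+φ₂/2)/tan(π/4+φ₁/2)] = -0.7775, Δλ = +2.2555 → C = 109.02°
d = R·|Δφ| / |cos C| = 3432·0.25709 / 0.32589 = 2707 nmi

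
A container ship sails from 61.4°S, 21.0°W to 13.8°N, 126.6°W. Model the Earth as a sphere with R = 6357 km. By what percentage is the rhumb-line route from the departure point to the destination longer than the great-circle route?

4.3%

Great circle: σ = 1.9118 rad → d_gc = Rσ = 12153.4 km
Rhumb: Δφ = +1.3125, Δλ = -1.8431, Δψ = +1.6101, q = Δφ/Δψ = 0.8152 → d_rh = R√(Δφ²+q²Δλ²) = 12681.8 km
Excess = (12681.8 − 12153.4) / 12153.4 = 528.4 / 12153.4 = 4.348% ≈ 4.3%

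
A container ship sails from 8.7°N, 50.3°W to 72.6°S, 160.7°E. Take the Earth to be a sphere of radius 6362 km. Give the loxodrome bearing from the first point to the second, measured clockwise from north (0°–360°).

Δψ = ln[tan(π/4+φ₂/2)/tan(π/4+φ₁/2)] = -2.0296
Δλ = -2.6005 rad (taken the short way round)
course = atan2(Δλ, Δψ) = 232.03°

232.0°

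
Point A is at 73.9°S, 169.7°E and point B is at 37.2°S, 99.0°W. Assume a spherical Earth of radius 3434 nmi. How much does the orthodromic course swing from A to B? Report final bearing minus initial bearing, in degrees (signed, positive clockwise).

Initial bearing θ₁ = atan2(sin Δλ cos φ₂, cos φ₁ sin φ₂ − sin φ₁ cos φ₂ cos Δλ) = 103.08°
Final bearing θ₂ = (initial bearing from the destination back to the start) + 180° = 19.82°
Δθ = θ₂ − θ₁ = -83.3°

-83.3°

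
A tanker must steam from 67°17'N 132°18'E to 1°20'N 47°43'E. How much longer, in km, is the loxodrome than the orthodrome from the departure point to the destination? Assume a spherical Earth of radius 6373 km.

Great circle: cos σ = sin φ₁ sin φ₂ + cos φ₁ cos φ₂ cos Δλ,  σ = 1.5129 rad → d_gc = 9641.4 km
Rhumb line: Δψ = -1.5818, q = Δφ/Δψ = 0.7277, d_rh = R√(Δφ²+q²Δλ²) = 10034.0 km
Excess = 10034.0 − 9641.4 = 392.6 ≈ 393 km

393 km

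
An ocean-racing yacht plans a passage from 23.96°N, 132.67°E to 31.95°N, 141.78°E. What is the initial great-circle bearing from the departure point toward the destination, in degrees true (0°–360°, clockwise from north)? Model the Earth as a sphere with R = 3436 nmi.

43.1°

θ = atan2( sin Δλ·cos φ₂ ,  cos φ₁ sin φ₂ − sin φ₁ cos φ₂ cos Δλ )
  = atan2(+0.1343, +0.1433) = 43.14°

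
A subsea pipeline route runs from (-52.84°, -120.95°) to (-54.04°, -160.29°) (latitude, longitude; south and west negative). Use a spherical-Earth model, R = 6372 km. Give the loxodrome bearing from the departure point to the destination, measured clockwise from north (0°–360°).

Δψ = ln[tan(π/4+φ₂/2)/tan(π/4+φ₁/2)] = -0.0352
Δλ = -0.6866 rad (taken the short way round)
course = atan2(Δλ, Δψ) = 267.07°

267.1°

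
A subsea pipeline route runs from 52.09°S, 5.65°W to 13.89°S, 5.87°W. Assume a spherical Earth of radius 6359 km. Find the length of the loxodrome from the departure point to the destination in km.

Δψ = ln[tan(π/4+φ₂/2)/tan(π/4+φ₁/2)] = +0.8239;  Δφ = +0.6667 rad,  Δλ = -0.0038 rad
q = Δφ/Δψ = 0.8092
d = R·√(Δφ² + q²Δλ²) = 6359·0.66672 = 4240 km

4240 km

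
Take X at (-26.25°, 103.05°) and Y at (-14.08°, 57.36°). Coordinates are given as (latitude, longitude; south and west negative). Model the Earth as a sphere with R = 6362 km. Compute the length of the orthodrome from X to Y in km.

4923 km

Haversine: a = sin²(Δφ/2)+cos φ₁ cos φ₂ sin²(Δλ/2) = 0.14236;  σ = 2·atan2(√a,√(1−a))
σ = 44.334° → d = Rσ = 6362·0.77377 = 4923 km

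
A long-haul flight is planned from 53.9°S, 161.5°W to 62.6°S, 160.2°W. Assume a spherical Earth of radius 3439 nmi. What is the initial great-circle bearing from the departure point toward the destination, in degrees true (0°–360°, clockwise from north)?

θ = atan2( sin Δλ·cos φ₂ ,  cos φ₁ sin φ₂ − sin φ₁ cos φ₂ cos Δλ )
  = atan2(+0.0104, -0.1514) = 176.05°

176.1°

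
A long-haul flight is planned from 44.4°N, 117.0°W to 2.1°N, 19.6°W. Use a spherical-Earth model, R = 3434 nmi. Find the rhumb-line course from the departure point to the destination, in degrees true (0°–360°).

Meridional parts: M(φ₁)=+0.8666, M(φ₂)=+0.0367 → ΔM = -0.8300;  Δλ = +1.7000 rad
tan C = Δλ / ΔM = -2.0482 → C = 116.02°

116.0°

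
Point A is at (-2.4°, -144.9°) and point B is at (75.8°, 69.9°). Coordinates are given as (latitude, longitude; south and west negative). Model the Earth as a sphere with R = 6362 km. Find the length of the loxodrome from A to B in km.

Δψ = ln[tan(π/4+φ₂/2)/tan(π/4+φ₁/2)] = +2.1249;  Δφ = +1.3648 rad,  Δλ = -2.5342 rad
q = Δφ/Δψ = 0.6423
d = R·√(Δφ² + q²Δλ²) = 6362·2.12424 = 13514 km

13514 km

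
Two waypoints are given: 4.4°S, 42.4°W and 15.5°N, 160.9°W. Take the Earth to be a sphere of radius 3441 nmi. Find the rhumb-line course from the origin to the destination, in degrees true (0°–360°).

279.6°

Δψ = ln[tan(π/4+φ₂/2)/tan(π/4+φ₁/2)] = +0.3508
Δλ = -2.0682 rad (taken the short way round)
course = atan2(Δλ, Δψ) = 279.63°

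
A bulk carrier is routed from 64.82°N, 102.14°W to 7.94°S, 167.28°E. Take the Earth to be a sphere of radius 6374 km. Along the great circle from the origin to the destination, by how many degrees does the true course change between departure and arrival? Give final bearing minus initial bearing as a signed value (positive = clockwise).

Initial bearing θ₁ = atan2(sin Δλ cos φ₂, cos φ₁ sin φ₂ − sin φ₁ cos φ₂ cos Δλ) = 267.13°
Final bearing θ₂ = (initial bearing from the destination back to the start) + 180° = 205.41°
Δθ = θ₂ − θ₁ = -61.7°

-61.7°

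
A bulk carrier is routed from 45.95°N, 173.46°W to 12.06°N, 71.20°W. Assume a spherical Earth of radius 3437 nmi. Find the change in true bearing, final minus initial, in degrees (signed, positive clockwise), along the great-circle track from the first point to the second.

At departure: θ₁ = atan2(sin Δλ cos φ₂, cos φ₁ sin φ₂ − sin φ₁ cos φ₂ cos Δλ) = 72.87°
At arrival: θ₂ = atan2(sin Δλ cos φ₁, −cos φ₂ sin φ₁ + sin φ₂ cos φ₁ cos Δλ) = 137.20°
Δθ = θ₂ − θ₁ = +64.3°

+64.3°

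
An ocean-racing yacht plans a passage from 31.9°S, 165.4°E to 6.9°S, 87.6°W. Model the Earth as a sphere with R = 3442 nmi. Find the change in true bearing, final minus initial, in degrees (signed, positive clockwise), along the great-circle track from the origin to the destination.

-49.4°

At departure: θ₁ = atan2(sin Δλ cos φ₂, cos φ₁ sin φ₂ − sin φ₁ cos φ₂ cos Δλ) = 105.06°
At arrival: θ₂ = atan2(sin Δλ cos φ₁, −cos φ₂ sin φ₁ + sin φ₂ cos φ₁ cos Δλ) = 55.67°
Δθ = θ₂ − θ₁ = -49.4°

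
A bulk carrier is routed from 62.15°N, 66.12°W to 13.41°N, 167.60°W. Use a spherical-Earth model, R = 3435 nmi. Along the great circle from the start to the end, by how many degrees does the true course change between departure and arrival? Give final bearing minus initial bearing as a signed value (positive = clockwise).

-78.9°

At departure: θ₁ = atan2(sin Δλ cos φ₂, cos φ₁ sin φ₂ − sin φ₁ cos φ₂ cos Δλ) = 286.34°
At arrival: θ₂ = atan2(sin Δλ cos φ₁, −cos φ₂ sin φ₁ + sin φ₂ cos φ₁ cos Δλ) = 207.44°
Δθ = θ₂ − θ₁ = -78.9°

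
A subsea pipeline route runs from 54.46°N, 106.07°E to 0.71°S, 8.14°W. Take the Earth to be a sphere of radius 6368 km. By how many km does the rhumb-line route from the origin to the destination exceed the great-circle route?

666 km

Great circle: cos σ = sin φ₁ sin φ₂ + cos φ₁ cos φ₂ cos Δλ,  σ = 1.8219 rad → d_gc = 11601.6 km
Rhumb line: Δψ = -1.1503, q = Δφ/Δψ = 0.8371, d_rh = R√(Δφ²+q²Δλ²) = 12267.9 km
Excess = 12267.9 − 11601.6 = 666.3 ≈ 666 km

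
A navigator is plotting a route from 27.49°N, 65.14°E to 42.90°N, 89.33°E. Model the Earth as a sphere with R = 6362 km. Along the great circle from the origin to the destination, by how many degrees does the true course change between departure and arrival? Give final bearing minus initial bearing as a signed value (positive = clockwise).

Initial bearing θ₁ = atan2(sin Δλ cos φ₂, cos φ₁ sin φ₂ − sin φ₁ cos φ₂ cos Δλ) = 45.46°
Final bearing θ₂ = (initial bearing from the destination back to the start) + 180° = 59.67°
Δθ = θ₂ − θ₁ = +14.2°

+14.2°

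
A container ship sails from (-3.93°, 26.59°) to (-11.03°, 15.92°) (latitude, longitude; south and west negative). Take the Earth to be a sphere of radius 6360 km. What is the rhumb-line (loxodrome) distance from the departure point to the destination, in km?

Δψ = ln[tan(π/4+φ₂/2)/tan(π/4+φ₁/2)] = -0.1251;  Δφ = -0.1239 rad,  Δλ = -0.1862 rad
q = Δφ/Δψ = 0.9908
d = R·√(Δφ² + q²Δλ²) = 6360·0.22227 = 1414 km

1414 km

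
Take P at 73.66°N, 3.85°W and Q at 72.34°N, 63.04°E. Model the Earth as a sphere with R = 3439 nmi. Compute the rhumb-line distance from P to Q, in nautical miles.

1176 nmi

Δψ = ln[tan(π/4+φ₂/2)/tan(π/4+φ₁/2)] = -0.0788;  Δφ = -0.0230 rad,  Δλ = +1.1675 rad
q = Δφ/Δψ = 0.2922
d = R·√(Δφ² + q²Δλ²) = 3439·0.34194 = 1176 nmi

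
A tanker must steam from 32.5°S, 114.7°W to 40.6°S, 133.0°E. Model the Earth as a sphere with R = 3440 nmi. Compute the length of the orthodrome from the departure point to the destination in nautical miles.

5036 nmi

cos σ = sin φ₁ sin φ₂ + cos φ₁ cos φ₂ cos Δλ
      = sin(-32.50°)sin(-40.60°) + cos(-32.50°)cos(-40.60°)cos(-112.30°) = 0.1067
σ = 83.877° → d = Rσ = 3440·1.46392 = 5036 nmi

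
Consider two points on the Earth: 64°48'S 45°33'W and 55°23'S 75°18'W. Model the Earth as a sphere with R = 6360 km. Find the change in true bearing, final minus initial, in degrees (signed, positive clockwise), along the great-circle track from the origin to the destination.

+26.0°

At departure: θ₁ = atan2(sin Δλ cos φ₂, cos φ₁ sin φ₂ − sin φ₁ cos φ₂ cos Δλ) = 288.78°
At arrival: θ₂ = atan2(sin Δλ cos φ₁, −cos φ₂ sin φ₁ + sin φ₂ cos φ₁ cos Δλ) = 314.80°
Δθ = θ₂ − θ₁ = +26.0°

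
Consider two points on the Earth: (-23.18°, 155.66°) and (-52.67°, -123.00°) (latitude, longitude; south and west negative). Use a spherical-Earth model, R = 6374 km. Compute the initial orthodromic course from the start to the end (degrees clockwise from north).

θ = atan2( sin Δλ·cos φ₂ ,  cos φ₁ sin φ₂ − sin φ₁ cos φ₂ cos Δλ )
  = atan2(+0.5995, -0.6950) = 139.22°

139.2°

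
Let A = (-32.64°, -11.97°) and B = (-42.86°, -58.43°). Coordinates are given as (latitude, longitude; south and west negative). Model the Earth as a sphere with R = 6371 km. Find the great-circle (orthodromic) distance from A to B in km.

4183 km

Haversine: a = sin²(Δφ/2)+cos φ₁ cos φ₂ sin²(Δλ/2) = 0.10396;  σ = 2·atan2(√a,√(1−a))
σ = 37.620° → d = Rσ = 6371·0.65659 = 4183 km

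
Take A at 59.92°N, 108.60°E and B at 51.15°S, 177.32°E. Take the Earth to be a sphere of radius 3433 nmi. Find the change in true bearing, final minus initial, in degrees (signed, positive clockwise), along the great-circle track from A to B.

+10.6°

At departure: θ₁ = atan2(sin Δλ cos φ₂, cos φ₁ sin φ₂ − sin φ₁ cos φ₂ cos Δλ) = 135.14°
At arrival: θ₂ = atan2(sin Δλ cos φ₁, −cos φ₂ sin φ₁ + sin φ₂ cos φ₁ cos Δλ) = 145.69°
Δθ = θ₂ − θ₁ = +10.6°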